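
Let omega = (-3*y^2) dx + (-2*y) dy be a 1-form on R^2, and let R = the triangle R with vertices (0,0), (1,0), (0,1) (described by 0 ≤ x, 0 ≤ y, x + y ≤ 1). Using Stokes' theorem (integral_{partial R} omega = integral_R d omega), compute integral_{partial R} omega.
integral_(partial R) omega = 1

Stokes: integral_partial_R omega = integral_R d omega with d omega = (∂Q/∂x - ∂P/∂y) dx ∧ dy.
  ∂Q/∂x = 0
  ∂P/∂y = -6*y
  integrand = ∂Q/∂x - ∂P/∂y = 6*y.
Integrating over R: integral_0^1 integral_0^{1-x} (6*y) dy dx = 1.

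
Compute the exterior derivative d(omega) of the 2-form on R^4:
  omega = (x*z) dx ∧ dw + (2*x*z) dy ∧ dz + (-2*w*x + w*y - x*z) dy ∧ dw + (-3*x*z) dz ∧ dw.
d(omega) = (-x - 3*z) dx ∧ dz ∧ dw + (2*z) dx ∧ dy ∧ dz + (-2*w - z) dx ∧ dy ∧ dw + (x) dy ∧ dz ∧ dw

For a 2-form omega = sum_{i<j} g_{ij} dx_i ∧ dx_j, the exterior derivative is
  d(omega) = sum_{i<j} d(g_{ij}) ∧ dx_i ∧ dx_j = sum_{i<j, k} (∂g_{ij}/∂x_k) dx_k ∧ dx_i ∧ dx_j.
Expand each term, using dx_k ∧ dx_i ∧ dx_j = sgn(permutation) dx_{(a)} ∧ dx_{(b)} ∧ dx_{(c)} with (a < b < c) sorted:
  d(x*z) includes (∂/∂z)(x*z) dz = (x) dz, which multiplied by dx ∧ dw gives (-x) dx ∧ dz ∧ dw
  d(2*x*z) includes (∂/∂x)(2*x*z) dx = (2*z) dx, which multiplied by dy ∧ dz gives (2*z) dx ∧ dy ∧ dz
  d(-2*w*x + w*y - x*z) includes (∂/∂x)(-2*w*x + w*y - x*z) dx = (-2*w - z) dx, which multiplied by dy ∧ dw gives (-2*w - z) dx ∧ dy ∧ dw
  d(-2*w*x + w*y - x*z) includes (∂/∂z)(-2*w*x + w*y - x*z) dz = (-x) dz, which multiplied by dy ∧ dw gives (x) dy ∧ dz ∧ dw
  d(-3*x*z) includes (∂/∂x)(-3*x*z) dx = (-3*z) dx, which multiplied by dz ∧ dw gives (-3*z) dx ∧ dz ∧ dw
Collecting like 3-forms: d(omega) = (-x - 3*z) dx ∧ dz ∧ dw + (2*z) dx ∧ dy ∧ dz + (-2*w - z) dx ∧ dy ∧ dw + (x) dy ∧ dz ∧ dw.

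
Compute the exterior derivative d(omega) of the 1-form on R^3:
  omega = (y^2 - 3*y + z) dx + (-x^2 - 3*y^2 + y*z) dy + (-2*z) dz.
d(omega) = (-2*x - 2*y + 3) dx ∧ dy + (-1) dx ∧ dz + (-y) dy ∧ dz

For a 1-form omega = sum_i f_i dx_i, the exterior derivative is
  d(omega) = sum_{i < j} (∂f_j/∂x_i - ∂f_i/∂x_j) dx_i ∧ dx_j.
  coefficient of dx ∧ dy: ∂f_2/∂x - ∂f_1/∂y = ∂(-x^2 - 3*y^2 + y*z)/∂x - ∂(y^2 - 3*y + z)/∂y = -2*x - 2*y + 3
  coefficient of dx ∧ dz: ∂f_3/∂x - ∂f_1/∂z = ∂(-2*z)/∂x - ∂(y^2 - 3*y + z)/∂z = -1
  coefficient of dy ∧ dz: ∂f_3/∂y - ∂f_2/∂z = ∂(-2*z)/∂y - ∂(-x^2 - 3*y^2 + y*z)/∂z = -y
Assembling: d(omega) = (-2*x - 2*y + 3) dx ∧ dy + (-1) dx ∧ dz + (-y) dy ∧ dz.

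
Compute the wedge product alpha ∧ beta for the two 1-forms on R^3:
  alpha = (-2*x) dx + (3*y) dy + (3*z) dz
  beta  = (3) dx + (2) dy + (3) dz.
alpha ∧ beta = (-4*x - 9*y) dx ∧ dy + (-6*x - 9*z) dx ∧ dz + (9*y - 6*z) dy ∧ dz

Distribute the wedge, using dx_i ∧ dx_j = -dx_j ∧ dx_i and dx_i ∧ dx_i = 0. For each pair (i, j) with i < j, the coefficient of dx_i ∧ dx_j in alpha ∧ beta is (alpha_i * beta_j - alpha_j * beta_i). Collecting: alpha ∧ beta = (-4*x - 9*y) dx ∧ dy + (-6*x - 9*z) dx ∧ dz + (9*y - 6*z) dy ∧ dz.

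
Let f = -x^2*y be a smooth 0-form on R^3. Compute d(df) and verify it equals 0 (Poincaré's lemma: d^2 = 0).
d(df) = 0

Step 1: df = sum_i (∂f/∂x_i) dx_i = (-2*x*y) dx + (-x^2) dy + (0) dz.
Step 2: Apply d again. Using the 1-form formula, the coefficient of dx ∧ dy in d(df) is ∂^2 f/∂x ∂y - ∂^2 f/∂y ∂x = (-2*x) - (-2*x) = 0 (equality of mixed partials for smooth f).
Similarly for dx ∧ dz and dy ∧ dz — all coefficients vanish. So d(df) = 0.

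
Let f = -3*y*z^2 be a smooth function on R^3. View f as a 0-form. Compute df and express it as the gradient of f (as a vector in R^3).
df = (0) dx + (-3*z^2) dy + (-6*y*z) dz; grad f = (0, -3*z^2, -6*y*z)

For a 0-form f, d f = (∂f/∂x) dx + (∂f/∂y) dy + (∂f/∂z) dz. The components of the vector representation are exactly the entries of grad f in Cartesian coordinates:
  ∂f/∂x = 0
  ∂f/∂y = -3*z^2
  ∂f/∂z = -6*y*z.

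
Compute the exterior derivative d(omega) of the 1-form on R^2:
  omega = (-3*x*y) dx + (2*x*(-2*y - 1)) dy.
d(omega) = (3*x - 4*y - 2) dx ∧ dy

For a 1-form omega = sum_i f_i dx_i, the exterior derivative is
  d(omega) = sum_{i < j} (∂f_j/∂x_i - ∂f_i/∂x_j) dx_i ∧ dx_j.
  coefficient of dx ∧ dy: ∂f_2/∂x - ∂f_1/∂y = ∂(2*x*(-2*y - 1))/∂x - ∂(-3*x*y)/∂y = 3*x - 4*y - 2
Assembling: d(omega) = (3*x - 4*y - 2) dx ∧ dy.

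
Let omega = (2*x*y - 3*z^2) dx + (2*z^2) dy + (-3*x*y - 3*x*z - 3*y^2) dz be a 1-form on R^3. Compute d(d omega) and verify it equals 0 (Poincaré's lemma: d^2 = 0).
d(d omega) = 0

Step 1: d omega = sum_{i<j} (∂f_j/∂x_i - ∂f_i/∂x_j) dx_i ∧ dx_j:
  coeff of dx ∧ dy: -2*x
  coeff of dx ∧ dz: -3*y + 3*z
  coeff of dy ∧ dz: -3*x - 6*y - 4*z
Step 2: Apply d again to each 2-form coefficient. The only possible 3-form in R^3 is dx ∧ dy ∧ dz, with coefficient
  ∂(coeff of dy∧dz)/∂x - ∂(coeff of dx∧dz)/∂y + ∂(coeff of dx∧dy)/∂z
  = ∂/∂x (-3*x - 6*y - 4*z) - ∂/∂y (-3*y + 3*z) + ∂/∂z (-2*x).
Each of these terms simplifies to sums of mixed partials that cancel in pairs. The result is 0 (by equality of mixed partials for smooth functions — Schwarz / Clairaut).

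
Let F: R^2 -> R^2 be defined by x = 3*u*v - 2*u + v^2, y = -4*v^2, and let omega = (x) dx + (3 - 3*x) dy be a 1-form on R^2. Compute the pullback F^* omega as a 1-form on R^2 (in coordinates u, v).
F^* omega = (9*u*v^2 - 12*u*v + 4*u + 3*v^3 - 2*v^2) du + (9*u^2*v - 6*u^2 + 81*u*v^2 - 52*u*v + 26*v^3 - 24*v) dv

Using F^*(f dg) = (f ∘ F) d(g ∘ F), substitute each coordinate x_i by F_i(u, v) in f_i, and replace dx_i by d F_i = (∂F_i/∂u) du + (∂F_i/∂v) dv.
  For the x component: f_1(F) = 3*u*v - 2*u + v^2; d F_1 = (3*v - 2) du + (3*u + 2*v) dv
  For the y component: f_2(F) = -9*u*v + 6*u - 3*v^2 + 3; d F_2 = (0) du + (-8*v) dv
Combining and collecting du, dv coefficients:
  coeff of du: 9*u*v^2 - 12*u*v + 4*u + 3*v^3 - 2*v^2
  coeff of dv: 9*u^2*v - 6*u^2 + 81*u*v^2 - 52*u*v + 26*v^3 - 24*v
F^* omega = (9*u*v^2 - 12*u*v + 4*u + 3*v^3 - 2*v^2) du + (9*u^2*v - 6*u^2 + 81*u*v^2 - 52*u*v + 26*v^3 - 24*v) dv.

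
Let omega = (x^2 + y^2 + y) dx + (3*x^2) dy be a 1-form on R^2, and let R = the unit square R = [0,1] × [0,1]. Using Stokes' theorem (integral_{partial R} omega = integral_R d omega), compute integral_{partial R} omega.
integral_(partial R) omega = 1

Stokes: integral_partial_R omega = integral_R d omega with d omega = (∂Q/∂x - ∂P/∂y) dx ∧ dy.
  ∂Q/∂x = 6*x
  ∂P/∂y = 2*y + 1
  integrand = ∂Q/∂x - ∂P/∂y = 6*x - 2*y - 1.
Integrating over R: integral_0^1 integral_0^1 (6*x - 2*y - 1) dx dy = 1.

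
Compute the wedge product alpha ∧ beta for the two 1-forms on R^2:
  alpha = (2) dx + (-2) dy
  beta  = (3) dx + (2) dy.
alpha ∧ beta = (10) dx ∧ dy

Distribute the wedge, using dx_i ∧ dx_j = -dx_j ∧ dx_i and dx_i ∧ dx_i = 0. For each pair (i, j) with i < j, the coefficient of dx_i ∧ dx_j in alpha ∧ beta is (alpha_i * beta_j - alpha_j * beta_i). Collecting: alpha ∧ beta = (10) dx ∧ dy.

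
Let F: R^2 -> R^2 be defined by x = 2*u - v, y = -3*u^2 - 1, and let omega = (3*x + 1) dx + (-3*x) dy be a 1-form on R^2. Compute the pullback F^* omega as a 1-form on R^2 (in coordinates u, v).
F^* omega = (36*u^2 - 18*u*v + 12*u - 6*v + 2) du + (-6*u + 3*v - 1) dv

Using F^*(f dg) = (f ∘ F) d(g ∘ F), substitute each coordinate x_i by F_i(u, v) in f_i, and replace dx_i by d F_i = (∂F_i/∂u) du + (∂F_i/∂v) dv.
  For the x component: f_1(F) = 6*u - 3*v + 1; d F_1 = (2) du + (-1) dv
  For the y component: f_2(F) = -6*u + 3*v; d F_2 = (-6*u) du + (0) dv
Combining and collecting du, dv coefficients:
  coeff of du: 36*u^2 - 18*u*v + 12*u - 6*v + 2
  coeff of dv: -6*u + 3*v - 1
F^* omega = (36*u^2 - 18*u*v + 12*u - 6*v + 2) du + (-6*u + 3*v - 1) dv.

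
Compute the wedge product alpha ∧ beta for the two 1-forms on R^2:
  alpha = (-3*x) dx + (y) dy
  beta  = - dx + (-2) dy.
alpha ∧ beta = (6*x + y) dx ∧ dy

Distribute the wedge, using dx_i ∧ dx_j = -dx_j ∧ dx_i and dx_i ∧ dx_i = 0. For each pair (i, j) with i < j, the coefficient of dx_i ∧ dx_j in alpha ∧ beta is (alpha_i * beta_j - alpha_j * beta_i). Collecting: alpha ∧ beta = (6*x + y) dx ∧ dy.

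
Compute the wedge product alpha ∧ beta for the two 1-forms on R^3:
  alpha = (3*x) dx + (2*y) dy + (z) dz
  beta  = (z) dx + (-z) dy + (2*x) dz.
alpha ∧ beta = (-z*(3*x + 2*y)) dx ∧ dy + (6*x^2 - z^2) dx ∧ dz + (4*x*y + z^2) dy ∧ dz

Distribute the wedge, using dx_i ∧ dx_j = -dx_j ∧ dx_i and dx_i ∧ dx_i = 0. For each pair (i, j) with i < j, the coefficient of dx_i ∧ dx_j in alpha ∧ beta is (alpha_i * beta_j - alpha_j * beta_i). Collecting: alpha ∧ beta = (-z*(3*x + 2*y)) dx ∧ dy + (6*x^2 - z^2) dx ∧ dz + (4*x*y + z^2) dy ∧ dz.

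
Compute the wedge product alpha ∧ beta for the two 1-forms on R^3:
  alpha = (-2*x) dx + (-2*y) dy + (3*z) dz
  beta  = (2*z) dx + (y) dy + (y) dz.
alpha ∧ beta = (2*y*(-x + 2*z)) dx ∧ dy + (-2*x*y - 6*z^2) dx ∧ dz + (-y*(2*y + 3*z)) dy ∧ dz

Distribute the wedge, using dx_i ∧ dx_j = -dx_j ∧ dx_i and dx_i ∧ dx_i = 0. For each pair (i, j) with i < j, the coefficient of dx_i ∧ dx_j in alpha ∧ beta is (alpha_i * beta_j - alpha_j * beta_i). Collecting: alpha ∧ beta = (2*y*(-x + 2*z)) dx ∧ dy + (-2*x*y - 6*z^2) dx ∧ dz + (-y*(2*y + 3*z)) dy ∧ dz.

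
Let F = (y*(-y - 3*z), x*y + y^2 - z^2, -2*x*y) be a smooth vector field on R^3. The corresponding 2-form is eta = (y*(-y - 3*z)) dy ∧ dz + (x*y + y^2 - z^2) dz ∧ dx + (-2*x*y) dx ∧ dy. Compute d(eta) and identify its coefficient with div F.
d(eta) = (x + 2*y) dx ∧ dy ∧ dz; div F = x + 2*y

For a 2-form in R^3 of the form above, applying d gives a 3-form with coefficient ∂P/∂x + ∂Q/∂y + ∂R/∂z:
  ∂P/∂x = 0
  ∂Q/∂y = x + 2*y
  ∂R/∂z = 0
Sum = x + 2*y, which is exactly div F.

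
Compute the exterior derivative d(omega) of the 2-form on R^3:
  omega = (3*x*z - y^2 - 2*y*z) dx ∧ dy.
d(omega) = (3*x - 2*y) dx ∧ dy ∧ dz

For a 2-form omega = sum_{i<j} g_{ij} dx_i ∧ dx_j, the exterior derivative is
  d(omega) = sum_{i<j} d(g_{ij}) ∧ dx_i ∧ dx_j = sum_{i<j, k} (∂g_{ij}/∂x_k) dx_k ∧ dx_i ∧ dx_j.
Expand each term, using dx_k ∧ dx_i ∧ dx_j = sgn(permutation) dx_{(a)} ∧ dx_{(b)} ∧ dx_{(c)} with (a < b < c) sorted:
  d(3*x*z - y^2 - 2*y*z) includes (∂/∂z)(3*x*z - y^2 - 2*y*z) dz = (3*x - 2*y) dz, which multiplied by dx ∧ dy gives (3*x - 2*y) dx ∧ dy ∧ dz
Collecting like 3-forms: d(omega) = (3*x - 2*y) dx ∧ dy ∧ dz.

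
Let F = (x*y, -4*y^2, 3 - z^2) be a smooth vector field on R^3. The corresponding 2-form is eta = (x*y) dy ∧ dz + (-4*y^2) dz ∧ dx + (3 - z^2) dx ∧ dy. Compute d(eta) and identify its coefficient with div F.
d(eta) = (-7*y - 2*z) dx ∧ dy ∧ dz; div F = -7*y - 2*z

For a 2-form in R^3 of the form above, applying d gives a 3-form with coefficient ∂P/∂x + ∂Q/∂y + ∂R/∂z:
  ∂P/∂x = y
  ∂Q/∂y = -8*y
  ∂R/∂z = -2*z
Sum = -7*y - 2*z, which is exactly div F.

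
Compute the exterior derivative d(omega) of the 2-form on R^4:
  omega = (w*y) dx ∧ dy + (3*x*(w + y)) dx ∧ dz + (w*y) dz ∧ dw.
d(omega) = (y) dx ∧ dy ∧ dw + (-3*x) dx ∧ dy ∧ dz + (3*x) dx ∧ dz ∧ dw + (w) dy ∧ dz ∧ dw

For a 2-form omega = sum_{i<j} g_{ij} dx_i ∧ dx_j, the exterior derivative is
  d(omega) = sum_{i<j} d(g_{ij}) ∧ dx_i ∧ dx_j = sum_{i<j, k} (∂g_{ij}/∂x_k) dx_k ∧ dx_i ∧ dx_j.
Expand each term, using dx_k ∧ dx_i ∧ dx_j = sgn(permutation) dx_{(a)} ∧ dx_{(b)} ∧ dx_{(c)} with (a < b < c) sorted:
  d(w*y) includes (∂/∂w)(w*y) dw = (y) dw, which multiplied by dx ∧ dy gives (y) dx ∧ dy ∧ dw
  d(3*x*(w + y)) includes (∂/∂y)(3*x*(w + y)) dy = (3*x) dy, which multiplied by dx ∧ dz gives (-3*x) dx ∧ dy ∧ dz
  d(3*x*(w + y)) includes (∂/∂w)(3*x*(w + y)) dw = (3*x) dw, which multiplied by dx ∧ dz gives (3*x) dx ∧ dz ∧ dw
  d(w*y) includes (∂/∂y)(w*y) dy = (w) dy, which multiplied by dz ∧ dw gives (w) dy ∧ dz ∧ dw
Collecting like 3-forms: d(omega) = (y) dx ∧ dy ∧ dw + (-3*x) dx ∧ dy ∧ dz + (3*x) dx ∧ dz ∧ dw + (w) dy ∧ dz ∧ dw.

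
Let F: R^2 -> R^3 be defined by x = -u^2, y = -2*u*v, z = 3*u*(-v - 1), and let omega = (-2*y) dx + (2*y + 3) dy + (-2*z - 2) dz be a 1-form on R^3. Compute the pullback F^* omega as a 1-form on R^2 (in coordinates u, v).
F^* omega = (-8*u^2*v - 10*u*v^2 - 36*u*v - 18*u + 6) du + (u^2*(-10*v - 18)) dv

Using F^*(f dg) = (f ∘ F) d(g ∘ F), substitute each coordinate x_i by F_i(u, v) in f_i, and replace dx_i by d F_i = (∂F_i/∂u) du + (∂F_i/∂v) dv.
  For the x component: f_1(F) = 4*u*v; d F_1 = (-2*u) du + (0) dv
  For the y component: f_2(F) = -4*u*v + 3; d F_2 = (-2*v) du + (-2*u) dv
  For the z component: f_3(F) = 6*u*v + 6*u - 2; d F_3 = (-3*v - 3) du + (-3*u) dv
Combining and collecting du, dv coefficients:
  coeff of du: -8*u^2*v - 10*u*v^2 - 36*u*v - 18*u + 6
  coeff of dv: u^2*(-10*v - 18)
F^* omega = (-8*u^2*v - 10*u*v^2 - 36*u*v - 18*u + 6) du + (u^2*(-10*v - 18)) dv.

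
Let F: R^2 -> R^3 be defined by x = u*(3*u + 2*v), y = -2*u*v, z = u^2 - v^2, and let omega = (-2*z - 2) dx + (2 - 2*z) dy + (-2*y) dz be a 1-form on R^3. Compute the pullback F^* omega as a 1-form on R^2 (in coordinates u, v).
F^* omega = (-12*u^3 + 8*u^2*v + 12*u*v^2 - 12*u - 8*v) du + (8*u*(-v^2 - 1)) dv

Using F^*(f dg) = (f ∘ F) d(g ∘ F), substitute each coordinate x_i by F_i(u, v) in f_i, and replace dx_i by d F_i = (∂F_i/∂u) du + (∂F_i/∂v) dv.
  For the x component: f_1(F) = -2*u^2 + 2*v^2 - 2; d F_1 = (6*u + 2*v) du + (2*u) dv
  For the y component: f_2(F) = -2*u^2 + 2*v^2 + 2; d F_2 = (-2*v) du + (-2*u) dv
  For the z component: f_3(F) = 4*u*v; d F_3 = (2*u) du + (-2*v) dv
Combining and collecting du, dv coefficients:
  coeff of du: -12*u^3 + 8*u^2*v + 12*u*v^2 - 12*u - 8*v
  coeff of dv: 8*u*(-v^2 - 1)
F^* omega = (-12*u^3 + 8*u^2*v + 12*u*v^2 - 12*u - 8*v) du + (8*u*(-v^2 - 1)) dv.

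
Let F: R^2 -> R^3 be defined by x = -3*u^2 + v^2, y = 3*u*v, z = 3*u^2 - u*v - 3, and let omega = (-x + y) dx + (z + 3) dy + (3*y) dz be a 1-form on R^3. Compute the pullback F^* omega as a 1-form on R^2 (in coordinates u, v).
F^* omega = (3*u*(-6*u^2 + 15*u*v - 2*v^2)) du + (9*u^3 - 6*u^2*v + 6*u*v^2 - 2*v^3) dv

Using F^*(f dg) = (f ∘ F) d(g ∘ F), substitute each coordinate x_i by F_i(u, v) in f_i, and replace dx_i by d F_i = (∂F_i/∂u) du + (∂F_i/∂v) dv.
  For the x component: f_1(F) = 3*u^2 + 3*u*v - v^2; d F_1 = (-6*u) du + (2*v) dv
  For the y component: f_2(F) = u*(3*u - v); d F_2 = (3*v) du + (3*u) dv
  For the z component: f_3(F) = 9*u*v; d F_3 = (6*u - v) du + (-u) dv
Combining and collecting du, dv coefficients:
  coeff of du: 3*u*(-6*u^2 + 15*u*v - 2*v^2)
  coeff of dv: 9*u^3 - 6*u^2*v + 6*u*v^2 - 2*v^3
F^* omega = (3*u*(-6*u^2 + 15*u*v - 2*v^2)) du + (9*u^3 - 6*u^2*v + 6*u*v^2 - 2*v^3) dv.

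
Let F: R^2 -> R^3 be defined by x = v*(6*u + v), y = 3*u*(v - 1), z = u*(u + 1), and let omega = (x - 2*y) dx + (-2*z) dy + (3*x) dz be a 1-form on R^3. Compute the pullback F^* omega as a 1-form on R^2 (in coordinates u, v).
F^* omega = (30*u^2*v + 6*u^2 + 6*u*v^2 + 48*u*v + 6*u + 6*v^3 + 3*v^2) du + (-6*u^3 + 30*u^2 + 6*u*v^2 + 12*u*v + 2*v^3) dv

Using F^*(f dg) = (f ∘ F) d(g ∘ F), substitute each coordinate x_i by F_i(u, v) in f_i, and replace dx_i by d F_i = (∂F_i/∂u) du + (∂F_i/∂v) dv.
  For the x component: f_1(F) = 6*u + v^2; d F_1 = (6*v) du + (6*u + 2*v) dv
  For the y component: f_2(F) = 2*u*(-u - 1); d F_2 = (3*v - 3) du + (3*u) dv
  For the z component: f_3(F) = 3*v*(6*u + v); d F_3 = (2*u + 1) du + (0) dv
Combining and collecting du, dv coefficients:
  coeff of du: 30*u^2*v + 6*u^2 + 6*u*v^2 + 48*u*v + 6*u + 6*v^3 + 3*v^2
  coeff of dv: -6*u^3 + 30*u^2 + 6*u*v^2 + 12*u*v + 2*v^3
F^* omega = (30*u^2*v + 6*u^2 + 6*u*v^2 + 48*u*v + 6*u + 6*v^3 + 3*v^2) du + (-6*u^3 + 30*u^2 + 6*u*v^2 + 12*u*v + 2*v^3) dv.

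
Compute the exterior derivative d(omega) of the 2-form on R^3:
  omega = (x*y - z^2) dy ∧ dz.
d(omega) = (y) dx ∧ dy ∧ dz

For a 2-form omega = sum_{i<j} g_{ij} dx_i ∧ dx_j, the exterior derivative is
  d(omega) = sum_{i<j} d(g_{ij}) ∧ dx_i ∧ dx_j = sum_{i<j, k} (∂g_{ij}/∂x_k) dx_k ∧ dx_i ∧ dx_j.
Expand each term, using dx_k ∧ dx_i ∧ dx_j = sgn(permutation) dx_{(a)} ∧ dx_{(b)} ∧ dx_{(c)} with (a < b < c) sorted:
  d(x*y - z^2) includes (∂/∂x)(x*y - z^2) dx = (y) dx, which multiplied by dy ∧ dz gives (y) dx ∧ dy ∧ dz
Collecting like 3-forms: d(omega) = (y) dx ∧ dy ∧ dz.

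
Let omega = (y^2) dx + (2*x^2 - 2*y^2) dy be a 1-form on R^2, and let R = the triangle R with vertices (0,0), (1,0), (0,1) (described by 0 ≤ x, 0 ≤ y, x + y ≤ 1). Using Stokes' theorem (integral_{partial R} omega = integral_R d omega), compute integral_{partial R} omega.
integral_(partial R) omega = 1/3

Stokes: integral_partial_R omega = integral_R d omega with d omega = (∂Q/∂x - ∂P/∂y) dx ∧ dy.
  ∂Q/∂x = 4*x
  ∂P/∂y = 2*y
  integrand = ∂Q/∂x - ∂P/∂y = 4*x - 2*y.
Integrating over R: integral_0^1 integral_0^{1-x} (4*x - 2*y) dy dx = 1/3.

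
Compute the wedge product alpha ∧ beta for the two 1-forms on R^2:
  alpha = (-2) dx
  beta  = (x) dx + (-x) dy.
alpha ∧ beta = (2*x) dx ∧ dy

Distribute the wedge, using dx_i ∧ dx_j = -dx_j ∧ dx_i and dx_i ∧ dx_i = 0. For each pair (i, j) with i < j, the coefficient of dx_i ∧ dx_j in alpha ∧ beta is (alpha_i * beta_j - alpha_j * beta_i). Collecting: alpha ∧ beta = (2*x) dx ∧ dy.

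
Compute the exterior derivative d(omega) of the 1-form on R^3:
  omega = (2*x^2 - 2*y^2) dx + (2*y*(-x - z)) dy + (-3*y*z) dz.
d(omega) = (2*y) dx ∧ dy + (2*y - 3*z) dy ∧ dz

For a 1-form omega = sum_i f_i dx_i, the exterior derivative is
  d(omega) = sum_{i < j} (∂f_j/∂x_i - ∂f_i/∂x_j) dx_i ∧ dx_j.
  coefficient of dx ∧ dy: ∂f_2/∂x - ∂f_1/∂y = ∂(2*y*(-x - z))/∂x - ∂(2*x^2 - 2*y^2)/∂y = 2*y
  coefficient of dy ∧ dz: ∂f_3/∂y - ∂f_2/∂z = ∂(-3*y*z)/∂y - ∂(2*y*(-x - z))/∂z = 2*y - 3*z
Assembling: d(omega) = (2*y) dx ∧ dy + (2*y - 3*z) dy ∧ dz.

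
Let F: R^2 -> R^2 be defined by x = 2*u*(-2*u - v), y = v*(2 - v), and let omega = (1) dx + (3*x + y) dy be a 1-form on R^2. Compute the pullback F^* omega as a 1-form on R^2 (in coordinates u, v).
F^* omega = (-8*u - 2*v) du + (24*u^2*v - 24*u^2 + 12*u*v^2 - 12*u*v - 2*u + 2*v^3 - 6*v^2 + 4*v) dv

Using F^*(f dg) = (f ∘ F) d(g ∘ F), substitute each coordinate x_i by F_i(u, v) in f_i, and replace dx_i by d F_i = (∂F_i/∂u) du + (∂F_i/∂v) dv.
  For the x component: f_1(F) = 1; d F_1 = (-8*u - 2*v) du + (-2*u) dv
  For the y component: f_2(F) = -12*u^2 - 6*u*v - v^2 + 2*v; d F_2 = (0) du + (2 - 2*v) dv
Combining and collecting du, dv coefficients:
  coeff of du: -8*u - 2*v
  coeff of dv: 24*u^2*v - 24*u^2 + 12*u*v^2 - 12*u*v - 2*u + 2*v^3 - 6*v^2 + 4*v
F^* omega = (-8*u - 2*v) du + (24*u^2*v - 24*u^2 + 12*u*v^2 - 12*u*v - 2*u + 2*v^3 - 6*v^2 + 4*v) dv.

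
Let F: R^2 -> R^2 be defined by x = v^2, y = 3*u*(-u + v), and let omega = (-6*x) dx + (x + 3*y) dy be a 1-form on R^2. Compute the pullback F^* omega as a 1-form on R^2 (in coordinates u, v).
F^* omega = (54*u^3 - 81*u^2*v + 21*u*v^2 + 3*v^3) du + (-27*u^3 + 27*u^2*v + 3*u*v^2 - 12*v^3) dv

Using F^*(f dg) = (f ∘ F) d(g ∘ F), substitute each coordinate x_i by F_i(u, v) in f_i, and replace dx_i by d F_i = (∂F_i/∂u) du + (∂F_i/∂v) dv.
  For the x component: f_1(F) = -6*v^2; d F_1 = (0) du + (2*v) dv
  For the y component: f_2(F) = -9*u^2 + 9*u*v + v^2; d F_2 = (-6*u + 3*v) du + (3*u) dv
Combining and collecting du, dv coefficients:
  coeff of du: 54*u^3 - 81*u^2*v + 21*u*v^2 + 3*v^3
  coeff of dv: -27*u^3 + 27*u^2*v + 3*u*v^2 - 12*v^3
F^* omega = (54*u^3 - 81*u^2*v + 21*u*v^2 + 3*v^3) du + (-27*u^3 + 27*u^2*v + 3*u*v^2 - 12*v^3) dv.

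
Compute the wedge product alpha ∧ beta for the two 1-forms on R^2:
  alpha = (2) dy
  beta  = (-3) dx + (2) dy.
alpha ∧ beta = (6) dx ∧ dy

Distribute the wedge, using dx_i ∧ dx_j = -dx_j ∧ dx_i and dx_i ∧ dx_i = 0. For each pair (i, j) with i < j, the coefficient of dx_i ∧ dx_j in alpha ∧ beta is (alpha_i * beta_j - alpha_j * beta_i). Collecting: alpha ∧ beta = (6) dx ∧ dy.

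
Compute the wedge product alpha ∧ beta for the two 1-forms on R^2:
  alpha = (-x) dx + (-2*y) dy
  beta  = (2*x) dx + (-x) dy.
alpha ∧ beta = (x*(x + 4*y)) dx ∧ dy

Distribute the wedge, using dx_i ∧ dx_j = -dx_j ∧ dx_i and dx_i ∧ dx_i = 0. For each pair (i, j) with i < j, the coefficient of dx_i ∧ dx_j in alpha ∧ beta is (alpha_i * beta_j - alpha_j * beta_i). Collecting: alpha ∧ beta = (x*(x + 4*y)) dx ∧ dy.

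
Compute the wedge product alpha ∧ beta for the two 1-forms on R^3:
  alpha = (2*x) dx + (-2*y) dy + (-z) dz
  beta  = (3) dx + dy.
alpha ∧ beta = (2*x + 6*y) dx ∧ dy + (3*z) dx ∧ dz + (z) dy ∧ dz

Distribute the wedge, using dx_i ∧ dx_j = -dx_j ∧ dx_i and dx_i ∧ dx_i = 0. For each pair (i, j) with i < j, the coefficient of dx_i ∧ dx_j in alpha ∧ beta is (alpha_i * beta_j - alpha_j * beta_i). Collecting: alpha ∧ beta = (2*x + 6*y) dx ∧ dy + (3*z) dx ∧ dz + (z) dy ∧ dz.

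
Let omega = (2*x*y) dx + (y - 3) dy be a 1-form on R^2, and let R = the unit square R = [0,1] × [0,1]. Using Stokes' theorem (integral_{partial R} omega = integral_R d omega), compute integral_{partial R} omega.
integral_(partial R) omega = -1

Stokes: integral_partial_R omega = integral_R d omega with d omega = (∂Q/∂x - ∂P/∂y) dx ∧ dy.
  ∂Q/∂x = 0
  ∂P/∂y = 2*x
  integrand = ∂Q/∂x - ∂P/∂y = -2*x.
Integrating over R: integral_0^1 integral_0^1 (-2*x) dx dy = -1.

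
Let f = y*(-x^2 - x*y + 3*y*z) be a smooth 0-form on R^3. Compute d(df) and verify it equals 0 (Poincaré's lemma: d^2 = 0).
d(df) = 0

Step 1: df = sum_i (∂f/∂x_i) dx_i = (y*(-2*x - y)) dx + (-x^2 - 2*x*y + 6*y*z) dy + (3*y^2) dz.
Step 2: Apply d again. Using the 1-form formula, the coefficient of dx ∧ dy in d(df) is ∂^2 f/∂x ∂y - ∂^2 f/∂y ∂x = (-2*x - 2*y) - (-2*x - 2*y) = 0 (equality of mixed partials for smooth f).
Similarly for dx ∧ dz and dy ∧ dz — all coefficients vanish. So d(df) = 0.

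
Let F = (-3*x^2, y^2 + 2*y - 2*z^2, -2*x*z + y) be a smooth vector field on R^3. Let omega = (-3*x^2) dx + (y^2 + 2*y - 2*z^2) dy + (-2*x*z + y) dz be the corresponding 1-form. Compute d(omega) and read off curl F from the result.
d(omega) = (4*z + 1) dy ∧ dz + (2*z) dz ∧ dx + (0) dx ∧ dy; curl F = (4*z + 1, 2*z, 0)

d omega = sum_{i<j} (∂f_j/∂x_i - ∂f_i/∂x_j) dx_i ∧ dx_j. Under the identification (dy ∧ dz, dz ∧ dx, dx ∧ dy) ↔ (e_x, e_y, e_z), the coefficients are exactly the components of curl F. Compute:
  ∂R/∂y - ∂Q/∂z = (1) - (-4*z) = 4*z + 1
  ∂P/∂z - ∂R/∂x = (0) - (-2*z) = 2*z
  ∂Q/∂x - ∂P/∂y = (0) - (0) = 0.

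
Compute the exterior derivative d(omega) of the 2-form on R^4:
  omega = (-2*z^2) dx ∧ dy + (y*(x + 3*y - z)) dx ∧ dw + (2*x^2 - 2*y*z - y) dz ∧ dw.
d(omega) = (-4*z) dx ∧ dy ∧ dz + (-x - 6*y + z) dx ∧ dy ∧ dw + (4*x + y) dx ∧ dz ∧ dw + (-2*z - 1) dy ∧ dz ∧ dw

For a 2-form omega = sum_{i<j} g_{ij} dx_i ∧ dx_j, the exterior derivative is
  d(omega) = sum_{i<j} d(g_{ij}) ∧ dx_i ∧ dx_j = sum_{i<j, k} (∂g_{ij}/∂x_k) dx_k ∧ dx_i ∧ dx_j.
Expand each term, using dx_k ∧ dx_i ∧ dx_j = sgn(permutation) dx_{(a)} ∧ dx_{(b)} ∧ dx_{(c)} with (a < b < c) sorted:
  d(-2*z^2) includes (∂/∂z)(-2*z^2) dz = (-4*z) dz, which multiplied by dx ∧ dy gives (-4*z) dx ∧ dy ∧ dz
  d(y*(x + 3*y - z)) includes (∂/∂y)(y*(x + 3*y - z)) dy = (x + 6*y - z) dy, which multiplied by dx ∧ dw gives (-x - 6*y + z) dx ∧ dy ∧ dw
  d(y*(x + 3*y - z)) includes (∂/∂z)(y*(x + 3*y - z)) dz = (-y) dz, which multiplied by dx ∧ dw gives (y) dx ∧ dz ∧ dw
  d(2*x^2 - 2*y*z - y) includes (∂/∂x)(2*x^2 - 2*y*z - y) dx = (4*x) dx, which multiplied by dz ∧ dw gives (4*x) dx ∧ dz ∧ dw
  d(2*x^2 - 2*y*z - y) includes (∂/∂y)(2*x^2 - 2*y*z - y) dy = (-2*z - 1) dy, which multiplied by dz ∧ dw gives (-2*z - 1) dy ∧ dz ∧ dw
Collecting like 3-forms: d(omega) = (-4*z) dx ∧ dy ∧ dz + (-x - 6*y + z) dx ∧ dy ∧ dw + (4*x + y) dx ∧ dz ∧ dw + (-2*z - 1) dy ∧ dz ∧ dw.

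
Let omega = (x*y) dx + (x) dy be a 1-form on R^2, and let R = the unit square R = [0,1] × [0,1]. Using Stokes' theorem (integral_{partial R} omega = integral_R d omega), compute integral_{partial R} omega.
integral_(partial R) omega = 1/2

Stokes: integral_partial_R omega = integral_R d omega with d omega = (∂Q/∂x - ∂P/∂y) dx ∧ dy.
  ∂Q/∂x = 1
  ∂P/∂y = x
  integrand = ∂Q/∂x - ∂P/∂y = 1 - x.
Integrating over R: integral_0^1 integral_0^1 (1 - x) dx dy = 1/2.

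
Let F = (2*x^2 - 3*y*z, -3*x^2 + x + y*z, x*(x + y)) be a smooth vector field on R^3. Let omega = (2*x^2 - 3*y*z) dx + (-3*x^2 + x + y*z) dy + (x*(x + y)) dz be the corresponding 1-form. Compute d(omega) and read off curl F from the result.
d(omega) = (x - y) dy ∧ dz + (-2*x - 4*y) dz ∧ dx + (-6*x + 3*z + 1) dx ∧ dy; curl F = (x - y, -2*x - 4*y, -6*x + 3*z + 1)

d omega = sum_{i<j} (∂f_j/∂x_i - ∂f_i/∂x_j) dx_i ∧ dx_j. Under the identification (dy ∧ dz, dz ∧ dx, dx ∧ dy) ↔ (e_x, e_y, e_z), the coefficients are exactly the components of curl F. Compute:
  ∂R/∂y - ∂Q/∂z = (x) - (y) = x - y
  ∂P/∂z - ∂R/∂x = (-3*y) - (2*x + y) = -2*x - 4*y
  ∂Q/∂x - ∂P/∂y = (1 - 6*x) - (-3*z) = -6*x + 3*z + 1.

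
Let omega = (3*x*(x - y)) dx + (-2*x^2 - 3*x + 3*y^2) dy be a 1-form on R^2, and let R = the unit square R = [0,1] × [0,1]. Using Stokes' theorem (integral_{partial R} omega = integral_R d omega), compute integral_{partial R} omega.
integral_(partial R) omega = -7/2

Stokes: integral_partial_R omega = integral_R d omega with d omega = (∂Q/∂x - ∂P/∂y) dx ∧ dy.
  ∂Q/∂x = -4*x - 3
  ∂P/∂y = -3*x
  integrand = ∂Q/∂x - ∂P/∂y = -x - 3.
Integrating over R: integral_0^1 integral_0^1 (-x - 3) dx dy = -7/2.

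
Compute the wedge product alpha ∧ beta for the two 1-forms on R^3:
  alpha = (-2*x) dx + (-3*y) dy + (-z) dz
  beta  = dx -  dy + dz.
alpha ∧ beta = (2*x + 3*y) dx ∧ dy + (-2*x + z) dx ∧ dz + (-3*y - z) dy ∧ dz

Distribute the wedge, using dx_i ∧ dx_j = -dx_j ∧ dx_i and dx_i ∧ dx_i = 0. For each pair (i, j) with i < j, the coefficient of dx_i ∧ dx_j in alpha ∧ beta is (alpha_i * beta_j - alpha_j * beta_i). Collecting: alpha ∧ beta = (2*x + 3*y) dx ∧ dy + (-2*x + z) dx ∧ dz + (-3*y - z) dy ∧ dz.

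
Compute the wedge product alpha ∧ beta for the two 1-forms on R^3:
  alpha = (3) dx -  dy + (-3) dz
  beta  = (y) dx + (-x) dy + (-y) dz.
alpha ∧ beta = (-3*x + y) dx ∧ dy + (-3*x + y) dy ∧ dz

Distribute the wedge, using dx_i ∧ dx_j = -dx_j ∧ dx_i and dx_i ∧ dx_i = 0. For each pair (i, j) with i < j, the coefficient of dx_i ∧ dx_j in alpha ∧ beta is (alpha_i * beta_j - alpha_j * beta_i). Collecting: alpha ∧ beta = (-3*x + y) dx ∧ dy + (-3*x + y) dy ∧ dz.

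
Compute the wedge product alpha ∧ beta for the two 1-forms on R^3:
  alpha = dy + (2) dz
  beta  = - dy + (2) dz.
alpha ∧ beta = (4) dy ∧ dz

Distribute the wedge, using dx_i ∧ dx_j = -dx_j ∧ dx_i and dx_i ∧ dx_i = 0. For each pair (i, j) with i < j, the coefficient of dx_i ∧ dx_j in alpha ∧ beta is (alpha_i * beta_j - alpha_j * beta_i). Collecting: alpha ∧ beta = (4) dy ∧ dz.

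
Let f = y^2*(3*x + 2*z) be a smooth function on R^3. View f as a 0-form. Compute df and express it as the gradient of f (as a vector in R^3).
df = (3*y^2) dx + (2*y*(3*x + 2*z)) dy + (2*y^2) dz; grad f = (3*y^2, 2*y*(3*x + 2*z), 2*y^2)

For a 0-form f, d f = (∂f/∂x) dx + (∂f/∂y) dy + (∂f/∂z) dz. The components of the vector representation are exactly the entries of grad f in Cartesian coordinates:
  ∂f/∂x = 3*y^2
  ∂f/∂y = 2*y*(3*x + 2*z)
  ∂f/∂z = 2*y^2.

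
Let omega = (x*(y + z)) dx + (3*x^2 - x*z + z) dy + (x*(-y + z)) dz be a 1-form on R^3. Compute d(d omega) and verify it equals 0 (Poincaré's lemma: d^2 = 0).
d(d omega) = 0

Step 1: d omega = sum_{i<j} (∂f_j/∂x_i - ∂f_i/∂x_j) dx_i ∧ dx_j:
  coeff of dx ∧ dy: 5*x - z
  coeff of dx ∧ dz: -x - y + z
  coeff of dy ∧ dz: -1
Step 2: Apply d again to each 2-form coefficient. The only possible 3-form in R^3 is dx ∧ dy ∧ dz, with coefficient
  ∂(coeff of dy∧dz)/∂x - ∂(coeff of dx∧dz)/∂y + ∂(coeff of dx∧dy)/∂z
  = ∂/∂x (-1) - ∂/∂y (-x - y + z) + ∂/∂z (5*x - z).
Each of these terms simplifies to sums of mixed partials that cancel in pairs. The result is 0 (by equality of mixed partials for smooth functions — Schwarz / Clairaut).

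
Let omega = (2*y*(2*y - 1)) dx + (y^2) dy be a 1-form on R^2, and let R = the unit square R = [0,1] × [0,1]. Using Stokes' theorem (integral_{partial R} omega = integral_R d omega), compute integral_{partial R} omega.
integral_(partial R) omega = -2

Stokes: integral_partial_R omega = integral_R d omega with d omega = (∂Q/∂x - ∂P/∂y) dx ∧ dy.
  ∂Q/∂x = 0
  ∂P/∂y = 8*y - 2
  integrand = ∂Q/∂x - ∂P/∂y = 2 - 8*y.
Integrating over R: integral_0^1 integral_0^1 (2 - 8*y) dx dy = -2.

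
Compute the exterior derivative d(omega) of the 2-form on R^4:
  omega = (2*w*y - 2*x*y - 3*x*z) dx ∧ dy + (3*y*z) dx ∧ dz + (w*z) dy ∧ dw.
d(omega) = (-3*x - 3*z) dx ∧ dy ∧ dz + (2*y) dx ∧ dy ∧ dw + (-w) dy ∧ dz ∧ dw

For a 2-form omega = sum_{i<j} g_{ij} dx_i ∧ dx_j, the exterior derivative is
  d(omega) = sum_{i<j} d(g_{ij}) ∧ dx_i ∧ dx_j = sum_{i<j, k} (∂g_{ij}/∂x_k) dx_k ∧ dx_i ∧ dx_j.
Expand each term, using dx_k ∧ dx_i ∧ dx_j = sgn(permutation) dx_{(a)} ∧ dx_{(b)} ∧ dx_{(c)} with (a < b < c) sorted:
  d(2*w*y - 2*x*y - 3*x*z) includes (∂/∂z)(2*w*y - 2*x*y - 3*x*z) dz = (-3*x) dz, which multiplied by dx ∧ dy gives (-3*x) dx ∧ dy ∧ dz
  d(2*w*y - 2*x*y - 3*x*z) includes (∂/∂w)(2*w*y - 2*x*y - 3*x*z) dw = (2*y) dw, which multiplied by dx ∧ dy gives (2*y) dx ∧ dy ∧ dw
  d(3*y*z) includes (∂/∂y)(3*y*z) dy = (3*z) dy, which multiplied by dx ∧ dz gives (-3*z) dx ∧ dy ∧ dz
  d(w*z) includes (∂/∂z)(w*z) dz = (w) dz, which multiplied by dy ∧ dw gives (-w) dy ∧ dz ∧ dw
Collecting like 3-forms: d(omega) = (-3*x - 3*z) dx ∧ dy ∧ dz + (2*y) dx ∧ dy ∧ dw + (-w) dy ∧ dz ∧ dw.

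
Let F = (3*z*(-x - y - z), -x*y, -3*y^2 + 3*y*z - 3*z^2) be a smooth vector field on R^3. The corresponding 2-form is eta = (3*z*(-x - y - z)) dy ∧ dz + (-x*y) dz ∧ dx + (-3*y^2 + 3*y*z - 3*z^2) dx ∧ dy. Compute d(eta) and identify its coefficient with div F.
d(eta) = (-x + 3*y - 9*z) dx ∧ dy ∧ dz; div F = -x + 3*y - 9*z

For a 2-form in R^3 of the form above, applying d gives a 3-form with coefficient ∂P/∂x + ∂Q/∂y + ∂R/∂z:
  ∂P/∂x = -3*z
  ∂Q/∂y = -x
  ∂R/∂z = 3*y - 6*z
Sum = -x + 3*y - 9*z, which is exactly div F.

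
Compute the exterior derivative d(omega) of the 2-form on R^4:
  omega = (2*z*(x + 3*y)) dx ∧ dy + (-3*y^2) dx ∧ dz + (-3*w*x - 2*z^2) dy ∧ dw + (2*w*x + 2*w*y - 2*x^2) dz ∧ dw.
d(omega) = (2*x + 12*y) dx ∧ dy ∧ dz + (-3*w) dx ∧ dy ∧ dw + (2*w + 4*z) dy ∧ dz ∧ dw + (2*w - 4*x) dx ∧ dz ∧ dw

For a 2-form omega = sum_{i<j} g_{ij} dx_i ∧ dx_j, the exterior derivative is
  d(omega) = sum_{i<j} d(g_{ij}) ∧ dx_i ∧ dx_j = sum_{i<j, k} (∂g_{ij}/∂x_k) dx_k ∧ dx_i ∧ dx_j.
Expand each term, using dx_k ∧ dx_i ∧ dx_j = sgn(permutation) dx_{(a)} ∧ dx_{(b)} ∧ dx_{(c)} with (a < b < c) sorted:
  d(2*z*(x + 3*y)) includes (∂/∂z)(2*z*(x + 3*y)) dz = (2*x + 6*y) dz, which multiplied by dx ∧ dy gives (2*x + 6*y) dx ∧ dy ∧ dz
  d(-3*y^2) includes (∂/∂y)(-3*y^2) dy = (-6*y) dy, which multiplied by dx ∧ dz gives (6*y) dx ∧ dy ∧ dz
  d(-3*w*x - 2*z^2) includes (∂/∂x)(-3*w*x - 2*z^2) dx = (-3*w) dx, which multiplied by dy ∧ dw gives (-3*w) dx ∧ dy ∧ dw
  d(-3*w*x - 2*z^2) includes (∂/∂z)(-3*w*x - 2*z^2) dz = (-4*z) dz, which multiplied by dy ∧ dw gives (4*z) dy ∧ dz ∧ dw
  d(2*w*x + 2*w*y - 2*x^2) includes (∂/∂x)(2*w*x + 2*w*y - 2*x^2) dx = (2*w - 4*x) dx, which multiplied by dz ∧ dw gives (2*w - 4*x) dx ∧ dz ∧ dw
  d(2*w*x + 2*w*y - 2*x^2) includes (∂/∂y)(2*w*x + 2*w*y - 2*x^2) dy = (2*w) dy, which multiplied by dz ∧ dw gives (2*w) dy ∧ dz ∧ dw
Collecting like 3-forms: d(omega) = (2*x + 12*y) dx ∧ dy ∧ dz + (-3*w) dx ∧ dy ∧ dw + (2*w + 4*z) dy ∧ dz ∧ dw + (2*w - 4*x) dx ∧ dz ∧ dw.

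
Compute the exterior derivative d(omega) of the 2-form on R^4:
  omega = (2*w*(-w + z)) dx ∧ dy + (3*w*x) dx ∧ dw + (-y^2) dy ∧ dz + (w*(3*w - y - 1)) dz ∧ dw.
d(omega) = (2*w) dx ∧ dy ∧ dz + (-4*w + 2*z) dx ∧ dy ∧ dw + (-w) dy ∧ dz ∧ dw

For a 2-form omega = sum_{i<j} g_{ij} dx_i ∧ dx_j, the exterior derivative is
  d(omega) = sum_{i<j} d(g_{ij}) ∧ dx_i ∧ dx_j = sum_{i<j, k} (∂g_{ij}/∂x_k) dx_k ∧ dx_i ∧ dx_j.
Expand each term, using dx_k ∧ dx_i ∧ dx_j = sgn(permutation) dx_{(a)} ∧ dx_{(b)} ∧ dx_{(c)} with (a < b < c) sorted:
  d(2*w*(-w + z)) includes (∂/∂z)(2*w*(-w + z)) dz = (2*w) dz, which multiplied by dx ∧ dy gives (2*w) dx ∧ dy ∧ dz
  d(2*w*(-w + z)) includes (∂/∂w)(2*w*(-w + z)) dw = (-4*w + 2*z) dw, which multiplied by dx ∧ dy gives (-4*w + 2*z) dx ∧ dy ∧ dw
  d(w*(3*w - y - 1)) includes (∂/∂y)(w*(3*w - y - 1)) dy = (-w) dy, which multiplied by dz ∧ dw gives (-w) dy ∧ dz ∧ dw
Collecting like 3-forms: d(omega) = (2*w) dx ∧ dy ∧ dz + (-4*w + 2*z) dx ∧ dy ∧ dw + (-w) dy ∧ dz ∧ dw.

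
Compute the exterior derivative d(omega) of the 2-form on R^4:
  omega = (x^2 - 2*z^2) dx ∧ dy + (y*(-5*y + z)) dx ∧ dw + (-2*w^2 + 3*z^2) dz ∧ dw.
d(omega) = (-4*z) dx ∧ dy ∧ dz + (10*y - z) dx ∧ dy ∧ dw + (-y) dx ∧ dz ∧ dw

For a 2-form omega = sum_{i<j} g_{ij} dx_i ∧ dx_j, the exterior derivative is
  d(omega) = sum_{i<j} d(g_{ij}) ∧ dx_i ∧ dx_j = sum_{i<j, k} (∂g_{ij}/∂x_k) dx_k ∧ dx_i ∧ dx_j.
Expand each term, using dx_k ∧ dx_i ∧ dx_j = sgn(permutation) dx_{(a)} ∧ dx_{(b)} ∧ dx_{(c)} with (a < b < c) sorted:
  d(x^2 - 2*z^2) includes (∂/∂z)(x^2 - 2*z^2) dz = (-4*z) dz, which multiplied by dx ∧ dy gives (-4*z) dx ∧ dy ∧ dz
  d(y*(-5*y + z)) includes (∂/∂y)(y*(-5*y + z)) dy = (-10*y + z) dy, which multiplied by dx ∧ dw gives (10*y - z) dx ∧ dy ∧ dw
  d(y*(-5*y + z)) includes (∂/∂z)(y*(-5*y + z)) dz = (y) dz, which multiplied by dx ∧ dw gives (-y) dx ∧ dz ∧ dw
Collecting like 3-forms: d(omega) = (-4*z) dx ∧ dy ∧ dz + (10*y - z) dx ∧ dy ∧ dw + (-y) dx ∧ dz ∧ dw.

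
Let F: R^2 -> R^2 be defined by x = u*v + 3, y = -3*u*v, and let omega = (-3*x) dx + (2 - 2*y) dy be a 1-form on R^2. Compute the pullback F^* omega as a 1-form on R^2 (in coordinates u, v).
F^* omega = (3*v*(-7*u*v - 5)) du + (3*u*(-7*u*v - 5)) dv

Using F^*(f dg) = (f ∘ F) d(g ∘ F), substitute each coordinate x_i by F_i(u, v) in f_i, and replace dx_i by d F_i = (∂F_i/∂u) du + (∂F_i/∂v) dv.
  For the x component: f_1(F) = -3*u*v - 9; d F_1 = (v) du + (u) dv
  For the y component: f_2(F) = 6*u*v + 2; d F_2 = (-3*v) du + (-3*u) dv
Combining and collecting du, dv coefficients:
  coeff of du: 3*v*(-7*u*v - 5)
  coeff of dv: 3*u*(-7*u*v - 5)
F^* omega = (3*v*(-7*u*v - 5)) du + (3*u*(-7*u*v - 5)) dv.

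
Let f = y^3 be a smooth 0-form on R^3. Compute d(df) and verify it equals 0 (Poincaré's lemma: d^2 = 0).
d(df) = 0

Step 1: df = sum_i (∂f/∂x_i) dx_i = (0) dx + (3*y^2) dy + (0) dz.
Step 2: Apply d again. Using the 1-form formula, the coefficient of dx ∧ dy in d(df) is ∂^2 f/∂x ∂y - ∂^2 f/∂y ∂x = (0) - (0) = 0 (equality of mixed partials for smooth f).
Similarly for dx ∧ dz and dy ∧ dz — all coefficients vanish. So d(df) = 0.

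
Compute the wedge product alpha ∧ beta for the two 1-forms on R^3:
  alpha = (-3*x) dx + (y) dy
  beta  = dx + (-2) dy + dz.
alpha ∧ beta = (6*x - y) dx ∧ dy + (-3*x) dx ∧ dz + (y) dy ∧ dz

Distribute the wedge, using dx_i ∧ dx_j = -dx_j ∧ dx_i and dx_i ∧ dx_i = 0. For each pair (i, j) with i < j, the coefficient of dx_i ∧ dx_j in alpha ∧ beta is (alpha_i * beta_j - alpha_j * beta_i). Collecting: alpha ∧ beta = (6*x - y) dx ∧ dy + (-3*x) dx ∧ dz + (y) dy ∧ dz.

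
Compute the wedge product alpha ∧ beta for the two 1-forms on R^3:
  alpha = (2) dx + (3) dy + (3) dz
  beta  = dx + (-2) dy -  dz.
alpha ∧ beta = (-7) dx ∧ dy + (-5) dx ∧ dz + (3) dy ∧ dz

Distribute the wedge, using dx_i ∧ dx_j = -dx_j ∧ dx_i and dx_i ∧ dx_i = 0. For each pair (i, j) with i < j, the coefficient of dx_i ∧ dx_j in alpha ∧ beta is (alpha_i * beta_j - alpha_j * beta_i). Collecting: alpha ∧ beta = (-7) dx ∧ dy + (-5) dx ∧ dz + (3) dy ∧ dz.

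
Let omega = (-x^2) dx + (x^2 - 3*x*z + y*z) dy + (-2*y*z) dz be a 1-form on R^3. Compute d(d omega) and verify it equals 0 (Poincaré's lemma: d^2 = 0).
d(d omega) = 0

Step 1: d omega = sum_{i<j} (∂f_j/∂x_i - ∂f_i/∂x_j) dx_i ∧ dx_j:
  coeff of dx ∧ dy: 2*x - 3*z
  coeff of dx ∧ dz: 0
  coeff of dy ∧ dz: 3*x - y - 2*z
Step 2: Apply d again to each 2-form coefficient. The only possible 3-form in R^3 is dx ∧ dy ∧ dz, with coefficient
  ∂(coeff of dy∧dz)/∂x - ∂(coeff of dx∧dz)/∂y + ∂(coeff of dx∧dy)/∂z
  = ∂/∂x (3*x - y - 2*z) - ∂/∂y (0) + ∂/∂z (2*x - 3*z).
Each of these terms simplifies to sums of mixed partials that cancel in pairs. The result is 0 (by equality of mixed partials for smooth functions — Schwarz / Clairaut).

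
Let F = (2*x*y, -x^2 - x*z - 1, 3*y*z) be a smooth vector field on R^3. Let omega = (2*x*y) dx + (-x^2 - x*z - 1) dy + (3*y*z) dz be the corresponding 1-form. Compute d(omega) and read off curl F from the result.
d(omega) = (x + 3*z) dy ∧ dz + (0) dz ∧ dx + (-4*x - z) dx ∧ dy; curl F = (x + 3*z, 0, -4*x - z)

d omega = sum_{i<j} (∂f_j/∂x_i - ∂f_i/∂x_j) dx_i ∧ dx_j. Under the identification (dy ∧ dz, dz ∧ dx, dx ∧ dy) ↔ (e_x, e_y, e_z), the coefficients are exactly the components of curl F. Compute:
  ∂R/∂y - ∂Q/∂z = (3*z) - (-x) = x + 3*z
  ∂P/∂z - ∂R/∂x = (0) - (0) = 0
  ∂Q/∂x - ∂P/∂y = (-2*x - z) - (2*x) = -4*x - z.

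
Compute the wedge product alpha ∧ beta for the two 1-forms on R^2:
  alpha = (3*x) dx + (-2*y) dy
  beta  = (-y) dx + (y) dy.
alpha ∧ beta = (y*(3*x - 2*y)) dx ∧ dy

Distribute the wedge, using dx_i ∧ dx_j = -dx_j ∧ dx_i and dx_i ∧ dx_i = 0. For each pair (i, j) with i < j, the coefficient of dx_i ∧ dx_j in alpha ∧ beta is (alpha_i * beta_j - alpha_j * beta_i). Collecting: alpha ∧ beta = (y*(3*x - 2*y)) dx ∧ dy.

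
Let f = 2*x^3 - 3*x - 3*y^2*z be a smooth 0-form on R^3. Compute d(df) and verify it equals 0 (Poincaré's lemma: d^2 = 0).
d(df) = 0

Step 1: df = sum_i (∂f/∂x_i) dx_i = (6*x^2 - 3) dx + (-6*y*z) dy + (-3*y^2) dz.
Step 2: Apply d again. Using the 1-form formula, the coefficient of dx ∧ dy in d(df) is ∂^2 f/∂x ∂y - ∂^2 f/∂y ∂x = (0) - (0) = 0 (equality of mixed partials for smooth f).
Similarly for dx ∧ dz and dy ∧ dz — all coefficients vanish. So d(df) = 0.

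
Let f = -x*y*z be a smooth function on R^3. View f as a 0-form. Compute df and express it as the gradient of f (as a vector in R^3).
df = (-y*z) dx + (-x*z) dy + (-x*y) dz; grad f = (-y*z, -x*z, -x*y)

For a 0-form f, d f = (∂f/∂x) dx + (∂f/∂y) dy + (∂f/∂z) dz. The components of the vector representation are exactly the entries of grad f in Cartesian coordinates:
  ∂f/∂x = -y*z
  ∂f/∂y = -x*z
  ∂f/∂z = -x*y.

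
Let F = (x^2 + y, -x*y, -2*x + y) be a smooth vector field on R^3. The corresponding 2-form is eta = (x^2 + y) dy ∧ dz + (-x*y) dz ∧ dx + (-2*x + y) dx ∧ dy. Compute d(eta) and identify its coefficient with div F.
d(eta) = (x) dx ∧ dy ∧ dz; div F = x

For a 2-form in R^3 of the form above, applying d gives a 3-form with coefficient ∂P/∂x + ∂Q/∂y + ∂R/∂z:
  ∂P/∂x = 2*x
  ∂Q/∂y = -x
  ∂R/∂z = 0
Sum = x, which is exactly div F.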